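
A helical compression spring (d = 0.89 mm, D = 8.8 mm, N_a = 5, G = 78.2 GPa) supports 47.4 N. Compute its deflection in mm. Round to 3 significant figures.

k = Gd⁴/(8D³N_a) = (78.2×10³)(0.89⁴)/(8·8.8³·5) = 1.7999 N/mm
δ = F/k = 47.4 / 1.7999 = 26.334 mm

26.3 mm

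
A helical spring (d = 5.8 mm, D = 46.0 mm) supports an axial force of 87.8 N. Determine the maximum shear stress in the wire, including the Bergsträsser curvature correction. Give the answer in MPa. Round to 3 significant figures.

Spring index C = D/d = 46.0/5.8 = 7.9310
K_B = (4C+2)/(4C−3) = 33.724/28.724 = 1.1741
τ₀ = 8FD/(πd³) = 8·87.8·46.0/(π·5.8³) = 32310.4/612.96 = 52.712 MPa
τ_max = K·τ₀ = 1.1741 × 52.712 = 61.887 MPa

61.9 MPa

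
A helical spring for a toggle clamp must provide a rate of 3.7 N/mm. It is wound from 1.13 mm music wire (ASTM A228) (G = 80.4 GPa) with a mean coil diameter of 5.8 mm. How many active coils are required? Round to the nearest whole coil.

23

N_a = Gd⁴/(8D³k) = (80.4×10³ × 1.13⁴)/(8 × 5.8³ × 3.7)
    = 131090 / 5775.32 = 22.7 → 23 coils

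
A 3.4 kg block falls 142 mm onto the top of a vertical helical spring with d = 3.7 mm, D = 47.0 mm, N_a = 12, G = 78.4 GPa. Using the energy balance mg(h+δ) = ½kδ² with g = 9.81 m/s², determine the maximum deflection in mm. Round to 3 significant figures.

106 mm

k = Gd⁴/(8D³N_a) = (78.4×10³)(3.7⁴)/(8·47.0³·12) = 1.4742 N/mm
W = mg = 3.4 × 9.81 = 33.354 N
½kδ² − Wδ − Wh = 0 → δ = (W + √(W² + 2kWh))/k
δ = (33.354 + √(1112.5 + 13964.5))/1.4742 = (33.354 + 122.79)/1.4742 = 105.92 mm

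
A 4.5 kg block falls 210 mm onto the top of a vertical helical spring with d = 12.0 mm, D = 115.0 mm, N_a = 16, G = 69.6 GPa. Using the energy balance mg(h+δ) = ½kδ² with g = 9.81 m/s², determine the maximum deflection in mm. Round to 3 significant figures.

k = Gd⁴/(8D³N_a) = (69.6×10³)(12.0⁴)/(8·115.0³·16) = 7.4136 N/mm
W = mg = 4.5 × 9.81 = 44.145 N
½kδ² − Wδ − Wh = 0 → δ = (W + √(W² + 2kWh))/k
δ = (44.145 + √(1948.8 + 137455))/7.4136 = (44.145 + 373.37)/7.4136 = 56.317 mm

56.3 mm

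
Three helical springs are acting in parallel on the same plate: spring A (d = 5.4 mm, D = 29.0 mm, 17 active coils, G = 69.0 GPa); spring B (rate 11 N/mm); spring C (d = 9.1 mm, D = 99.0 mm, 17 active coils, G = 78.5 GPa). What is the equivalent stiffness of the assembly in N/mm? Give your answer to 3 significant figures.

32.8 N/mm

k_A = Gd⁴/(8D³N_a) = (69.0×10³)(5.4⁴)/(8·29.0³·17) = 17.689 N/mm
k_C = Gd⁴/(8D³N_a) = (78.5×10³)(9.1⁴)/(8·99.0³·17) = 4.0793 N/mm
Parallel: k_eq = 17.689 + 11 + 4.0793 = 32.768 N/mm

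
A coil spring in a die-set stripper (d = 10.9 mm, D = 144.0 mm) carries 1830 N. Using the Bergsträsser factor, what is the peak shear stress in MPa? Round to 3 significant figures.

570 MPa

Spring index C = D/d = 144.0/10.9 = 13.2110
K_B = (4C+2)/(4C−3) = 54.844/49.844 = 1.1003
τ₀ = 8FD/(πd³) = 8·1830·144.0/(π·10.9³) = 2.10816e+06/4068.5 = 518.17 MPa
τ_max = K·τ₀ = 1.1003 × 518.17 = 570.15 MPa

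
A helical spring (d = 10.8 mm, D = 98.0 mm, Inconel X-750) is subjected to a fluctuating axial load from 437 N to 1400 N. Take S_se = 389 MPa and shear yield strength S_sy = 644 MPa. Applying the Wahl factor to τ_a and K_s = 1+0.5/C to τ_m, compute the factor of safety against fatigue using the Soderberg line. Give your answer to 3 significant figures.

C = D/d = 98.0/10.8 = 9.0741; K_W = (4C−1)/(4C−4)+0.615/C = 1.1607; K_s = 1+0.5/C = 1.0551
F_a = (F_max−F_min)/2 = 481.5 N; F_m = (F_max+F_min)/2 = 918.5 N
τ_a = K_W·8F_aD/(πd³) = 1.1607 × 95.387 = 110.71 MPa
τ_m = K_s·8F_mD/(πd³) = 1.0551 × 181.96 = 191.99 MPa
Soderberg: 1/n_f = τ_a/S_se + τ_m/S_sy = 110.71/389 + 191.99/644 = 0.28461 + 0.29811 = 0.58272
n_f = 1/0.58272 = 1.716

1.72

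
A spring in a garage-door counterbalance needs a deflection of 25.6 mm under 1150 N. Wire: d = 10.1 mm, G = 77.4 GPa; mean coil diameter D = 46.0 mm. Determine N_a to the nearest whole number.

Required rate k = F/δ = 1150/25.6 = 44.922 N/mm
N_a = Gd⁴/(8D³k) = (77.4×10³ × 10.1⁴)/(8 × 46.0³ × 44.922)
    = 8.05428e+08 / 3.49801e+07 = 23.03 → 23 coils

23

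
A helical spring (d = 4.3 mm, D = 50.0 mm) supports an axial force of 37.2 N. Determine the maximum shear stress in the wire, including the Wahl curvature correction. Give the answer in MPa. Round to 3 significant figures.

Spring index C = D/d = 50.0/4.3 = 11.6279
K_W = (4C−1)/(4C−4) + 0.615/C = 45.512/42.512 + 0.0529 = 1.1235
τ₀ = 8FD/(πd³) = 8·37.2·50.0/(π·4.3³) = 14880/249.78 = 59.573 MPa
τ_max = K·τ₀ = 1.1235 × 59.573 = 66.928 MPa

66.9 MPa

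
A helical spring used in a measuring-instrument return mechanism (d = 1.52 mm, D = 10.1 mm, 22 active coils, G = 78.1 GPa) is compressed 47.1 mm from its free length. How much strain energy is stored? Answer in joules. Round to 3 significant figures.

k = Gd⁴/(8D³N_a) = (78.1×10³)(1.52⁴)/(8·10.1³·22) = 2.2991 N/mm
U = ½kδ² = 0.5 × 2.2991 × 47.1² = 2550.1 N·mm = 2.5501 J

2.55 J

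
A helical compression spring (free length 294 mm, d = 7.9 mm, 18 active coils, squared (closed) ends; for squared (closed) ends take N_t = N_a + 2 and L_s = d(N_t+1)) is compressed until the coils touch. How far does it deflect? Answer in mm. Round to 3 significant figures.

N_t = 20; L_s = 7.9·21 = 165.9 mm
δ_solid = L₀ − L_s = 294 − 165.9 = 128.1 mm

128 mm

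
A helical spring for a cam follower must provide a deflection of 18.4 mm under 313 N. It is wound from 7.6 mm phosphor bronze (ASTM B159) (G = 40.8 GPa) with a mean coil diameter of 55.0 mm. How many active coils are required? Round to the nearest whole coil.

Required rate k = F/δ = 313/18.4 = 17.011 N/mm
N_a = Gd⁴/(8D³k) = (40.8×10³ × 7.6⁴)/(8 × 55.0³ × 17.011)
    = 1.36118e+08 / 2.26415e+07 = 6.012 → 6 coils

6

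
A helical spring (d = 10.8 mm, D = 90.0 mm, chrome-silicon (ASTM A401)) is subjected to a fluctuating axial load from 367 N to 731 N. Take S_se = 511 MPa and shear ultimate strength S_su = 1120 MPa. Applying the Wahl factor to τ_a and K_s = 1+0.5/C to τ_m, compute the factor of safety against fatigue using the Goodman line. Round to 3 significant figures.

C = D/d = 90.0/10.8 = 8.3333; K_W = (4C−1)/(4C−4)+0.615/C = 1.1761; K_s = 1+0.5/C = 1.0600
F_a = (F_max−F_min)/2 = 182 N; F_m = (F_max+F_min)/2 = 549 N
τ_a = K_W·8F_aD/(πd³) = 1.1761 × 33.112 = 38.942 MPa
τ_m = K_s·8F_mD/(πd³) = 1.0600 × 99.881 = 105.87 MPa
Goodman: 1/n_f = τ_a/S_se + τ_m/S_su = 38.942/511 + 105.87/1120 = 0.07621 + 0.09453 = 0.17074
n_f = 1/0.17074 = 5.857

5.86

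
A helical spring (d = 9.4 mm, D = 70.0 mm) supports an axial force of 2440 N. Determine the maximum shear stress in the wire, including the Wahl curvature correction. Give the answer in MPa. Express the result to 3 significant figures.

628 MPa

Spring index C = D/d = 70.0/9.4 = 7.4468
K_W = (4C−1)/(4C−4) + 0.615/C = 28.787/25.787 + 0.0826 = 1.1989
τ₀ = 8FD/(πd³) = 8·2440·70.0/(π·9.4³) = 1.3664e+06/2609.4 = 523.65 MPa
τ_max = K·τ₀ = 1.1989 × 523.65 = 627.82 MPa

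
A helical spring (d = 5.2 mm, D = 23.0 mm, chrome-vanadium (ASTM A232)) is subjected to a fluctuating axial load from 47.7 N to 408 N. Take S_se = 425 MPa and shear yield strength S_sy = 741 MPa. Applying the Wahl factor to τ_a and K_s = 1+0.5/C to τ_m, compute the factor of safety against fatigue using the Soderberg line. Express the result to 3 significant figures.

C = D/d = 23.0/5.2 = 4.4231; K_W = (4C−1)/(4C−4)+0.615/C = 1.3581; K_s = 1+0.5/C = 1.1130
F_a = (F_max−F_min)/2 = 180.15 N; F_m = (F_max+F_min)/2 = 227.85 N
τ_a = K_W·8F_aD/(πd³) = 1.3581 × 75.04 = 101.92 MPa
τ_m = K_s·8F_mD/(πd³) = 1.1130 × 94.909 = 105.64 MPa
Soderberg: 1/n_f = τ_a/S_se + τ_m/S_sy = 101.92/425 + 105.64/741 = 0.23980 + 0.14256 = 0.38236
n_f = 1/0.38236 = 2.615

2.62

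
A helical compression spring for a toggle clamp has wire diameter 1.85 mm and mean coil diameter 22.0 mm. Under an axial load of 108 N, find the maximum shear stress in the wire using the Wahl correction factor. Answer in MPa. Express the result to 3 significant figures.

Spring index C = D/d = 22.0/1.85 = 11.8919
K_W = (4C−1)/(4C−4) + 0.615/C = 46.568/43.568 + 0.0517 = 1.1206
τ₀ = 8FD/(πd³) = 8·108·22.0/(π·1.85³) = 19008/19.891 = 955.59 MPa
τ_max = K·τ₀ = 1.1206 × 955.59 = 1070.8 MPa

1070 MPa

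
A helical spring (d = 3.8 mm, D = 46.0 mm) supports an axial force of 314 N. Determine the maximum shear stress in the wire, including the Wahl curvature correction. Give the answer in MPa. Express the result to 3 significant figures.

Spring index C = D/d = 46.0/3.8 = 12.1053
K_W = (4C−1)/(4C−4) + 0.615/C = 47.421/44.421 + 0.0508 = 1.1183
τ₀ = 8FD/(πd³) = 8·314·46.0/(π·3.8³) = 115552/172.39 = 670.31 MPa
τ_max = K·τ₀ = 1.1183 × 670.31 = 749.64 MPa

750 MPa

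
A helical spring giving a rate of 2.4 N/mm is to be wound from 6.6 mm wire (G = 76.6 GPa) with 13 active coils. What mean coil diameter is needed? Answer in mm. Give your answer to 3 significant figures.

D = (Gd⁴/(8N_a·k))^(1/3) = (76.6×10³·6.6⁴/(8·13·2.4))^(1/3)
  = (582318)^(1/3) = 83.5064 mm

83.5 mm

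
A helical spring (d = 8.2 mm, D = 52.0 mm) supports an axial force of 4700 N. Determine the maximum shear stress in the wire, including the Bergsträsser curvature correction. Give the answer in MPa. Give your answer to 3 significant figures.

1380 MPa

Spring index C = D/d = 52.0/8.2 = 6.3415
K_B = (4C+2)/(4C−3) = 27.366/22.366 = 1.2236
τ₀ = 8FD/(πd³) = 8·4700·52.0/(π·8.2³) = 1.9552e+06/1732.2 = 1128.8 MPa
τ_max = K·τ₀ = 1.2236 × 1128.8 = 1381.1 MPa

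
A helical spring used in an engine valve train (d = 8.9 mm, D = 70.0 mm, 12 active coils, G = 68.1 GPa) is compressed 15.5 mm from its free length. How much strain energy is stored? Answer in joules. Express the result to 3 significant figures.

k = Gd⁴/(8D³N_a) = (68.1×10³)(8.9⁴)/(8·70.0³·12) = 12.976 N/mm
U = ½kδ² = 0.5 × 12.976 × 15.5² = 1558.7 N·mm = 1.5587 J

1.56 J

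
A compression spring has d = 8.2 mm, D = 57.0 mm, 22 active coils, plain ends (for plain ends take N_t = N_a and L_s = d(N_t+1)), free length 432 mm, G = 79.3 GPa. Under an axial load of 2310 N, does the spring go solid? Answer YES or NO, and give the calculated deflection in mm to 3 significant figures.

k = Gd⁴/(8D³N_a) = (79.3×10³)(8.2⁴)/(8·57.0³·22) = 11 N/mm
N_t = 22; L_s = 8.2·23 = 188.6 mm; δ_solid = L₀ − L_s = 432 − 188.6 = 243.4 mm
δ = F/k = 2310/11 = 210 mm
δ < δ_solid → spring does not go solid

NO, δ = 210 mm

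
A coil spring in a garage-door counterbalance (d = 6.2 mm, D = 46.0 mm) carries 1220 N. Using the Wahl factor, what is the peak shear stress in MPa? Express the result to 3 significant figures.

719 MPa

Spring index C = D/d = 46.0/6.2 = 7.4194
K_W = (4C−1)/(4C−4) + 0.615/C = 28.677/25.677 + 0.0829 = 1.1997
τ₀ = 8FD/(πd³) = 8·1220·46.0/(π·6.2³) = 448960/748.73 = 599.63 MPa
τ_max = K·τ₀ = 1.1997 × 599.63 = 719.39 MPa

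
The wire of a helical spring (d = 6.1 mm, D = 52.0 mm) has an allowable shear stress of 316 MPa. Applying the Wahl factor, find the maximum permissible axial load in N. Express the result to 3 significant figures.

C = D/d = 52.0/6.1 = 8.5246
K_W = (4C−1)/(4C−4) + 0.615/C = 33.098/30.098 + 0.0721 = 1.1718
τ_max = K·8FD/(πd³) → F_max = τ_allow·πd³/(8DK)
F_max = 316·π·6.1³/(8·52.0·1.1718) = 2.2533e+05/487.48 = 462.25 N

462 N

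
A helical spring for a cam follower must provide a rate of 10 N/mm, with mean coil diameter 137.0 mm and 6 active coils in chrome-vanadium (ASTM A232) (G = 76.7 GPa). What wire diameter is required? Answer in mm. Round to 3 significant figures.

11.3 mm

d = (8D³N_a·k / G)^(1/4) = (8·137.0³·6·10 / (76.7×10³))^0.25
  = (16092)^0.25 = 11.2629 mm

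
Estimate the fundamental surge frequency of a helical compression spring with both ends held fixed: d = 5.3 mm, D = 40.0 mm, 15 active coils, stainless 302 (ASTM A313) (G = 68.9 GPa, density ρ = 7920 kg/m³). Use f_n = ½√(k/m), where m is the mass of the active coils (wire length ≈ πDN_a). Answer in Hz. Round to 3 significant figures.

k = Gd⁴/(8D³N_a) = (68.9×10³)(5.3⁴)/(8·40.0³·15) = 7.0788 N/mm = 7078.8 N/m
Wire length L = πDN_a = π·40.0·15 = 1885 mm
m = ρ·(πd²/4)·L = 7920 × 22.062×10⁻⁶ m² × 1.885 m = 0.32936 kg
f_n = ½√(k/m) = 0.5·√(7078.8/0.32936) = 0.5·√(21493) = 73.302 Hz

73.3 Hz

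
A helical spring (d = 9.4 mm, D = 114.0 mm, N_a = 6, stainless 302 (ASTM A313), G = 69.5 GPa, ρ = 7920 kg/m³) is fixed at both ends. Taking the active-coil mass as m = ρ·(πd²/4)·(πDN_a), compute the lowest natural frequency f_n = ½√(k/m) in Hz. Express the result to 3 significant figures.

k = Gd⁴/(8D³N_a) = (69.5×10³)(9.4⁴)/(8·114.0³·6) = 7.6303 N/mm = 7630.3 N/m
Wire length L = πDN_a = π·114.0·6 = 2148.8 mm
m = ρ·(πd²/4)·L = 7920 × 69.398×10⁻⁶ m² × 2.1488 m = 1.1811 kg
f_n = ½√(k/m) = 0.5·√(7630.3/1.1811) = 0.5·√(6460.5) = 40.189 Hz

40.2 Hz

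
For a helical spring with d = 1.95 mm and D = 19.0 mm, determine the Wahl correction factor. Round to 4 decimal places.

C = D/d = 19.0/1.95 = 9.7436
K_W = (4C−1)/(4C−4) + 0.615/C = 37.974/34.974 + 0.0631 = 1.1489

1.1489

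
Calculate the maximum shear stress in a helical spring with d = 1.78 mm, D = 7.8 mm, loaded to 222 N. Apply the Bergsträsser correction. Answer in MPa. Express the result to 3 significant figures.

Spring index C = D/d = 7.8/1.78 = 4.3820
K_B = (4C+2)/(4C−3) = 19.528/14.528 = 1.3442
τ₀ = 8FD/(πd³) = 8·222·7.8/(π·1.78³) = 13852.8/17.718 = 781.86 MPa
τ_max = K·τ₀ = 1.3442 × 781.86 = 1050.9 MPa

1050 MPa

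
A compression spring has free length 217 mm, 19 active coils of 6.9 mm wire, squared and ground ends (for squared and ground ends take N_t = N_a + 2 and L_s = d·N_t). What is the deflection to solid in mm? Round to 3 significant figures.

N_t = 21; L_s = 6.9·21 = 144.9 mm
δ_solid = L₀ − L_s = 217 − 144.9 = 72.1 mm

72.1 mm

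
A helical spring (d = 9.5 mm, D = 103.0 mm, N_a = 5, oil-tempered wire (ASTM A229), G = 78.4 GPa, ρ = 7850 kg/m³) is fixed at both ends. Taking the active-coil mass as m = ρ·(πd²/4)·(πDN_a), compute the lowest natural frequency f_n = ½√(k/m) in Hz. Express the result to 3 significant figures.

k = Gd⁴/(8D³N_a) = (78.4×10³)(9.5⁴)/(8·103.0³·5) = 14.61 N/mm = 14610 N/m
Wire length L = πDN_a = π·103.0·5 = 1617.9 mm
m = ρ·(πd²/4)·L = 7850 × 70.882×10⁻⁶ m² × 1.6179 m = 0.90025 kg
f_n = ½√(k/m) = 0.5·√(14610/0.90025) = 0.5·√(16228) = 63.695 Hz

63.7 Hz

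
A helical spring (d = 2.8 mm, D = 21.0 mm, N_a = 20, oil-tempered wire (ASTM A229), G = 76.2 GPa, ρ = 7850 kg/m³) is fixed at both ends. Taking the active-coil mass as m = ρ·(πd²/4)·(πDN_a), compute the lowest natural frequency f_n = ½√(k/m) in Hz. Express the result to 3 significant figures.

111 Hz

k = Gd⁴/(8D³N_a) = (76.2×10³)(2.8⁴)/(8·21.0³·20) = 3.1609 N/mm = 3160.9 N/m
Wire length L = πDN_a = π·21.0·20 = 1319.5 mm
m = ρ·(πd²/4)·L = 7850 × 6.1575×10⁻⁶ m² × 1.3195 m = 0.063779 kg
f_n = ½√(k/m) = 0.5·√(3160.9/0.063779) = 0.5·√(49560) = 111.31 Hz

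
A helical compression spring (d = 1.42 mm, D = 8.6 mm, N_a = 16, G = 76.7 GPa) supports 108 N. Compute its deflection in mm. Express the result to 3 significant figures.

k = Gd⁴/(8D³N_a) = (76.7×10³)(1.42⁴)/(8·8.6³·16) = 3.8304 N/mm
δ = F/k = 108 / 3.8304 = 28.196 mm

28.2 mm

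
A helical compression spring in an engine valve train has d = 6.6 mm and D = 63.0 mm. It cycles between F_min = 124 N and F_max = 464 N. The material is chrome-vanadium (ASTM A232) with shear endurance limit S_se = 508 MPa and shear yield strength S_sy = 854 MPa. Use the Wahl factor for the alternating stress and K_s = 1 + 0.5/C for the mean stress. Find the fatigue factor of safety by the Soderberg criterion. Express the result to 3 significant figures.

2.40

C = D/d = 63.0/6.6 = 9.5455; K_W = (4C−1)/(4C−4)+0.615/C = 1.1522; K_s = 1+0.5/C = 1.0524
F_a = (F_max−F_min)/2 = 170 N; F_m = (F_max+F_min)/2 = 294 N
τ_a = K_W·8F_aD/(πd³) = 1.1522 × 94.863 = 109.3 MPa
τ_m = K_s·8F_mD/(πd³) = 1.0524 × 164.06 = 172.65 MPa
Soderberg: 1/n_f = τ_a/S_se + τ_m/S_sy = 109.3/508 + 172.65/854 = 0.21516 + 0.20217 = 0.41733
n_f = 1/0.41733 = 2.396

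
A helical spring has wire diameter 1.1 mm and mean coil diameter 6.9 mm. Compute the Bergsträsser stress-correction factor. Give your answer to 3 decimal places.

1.226

C = D/d = 6.9/1.1 = 6.2727
K_B = (4C+2)/(4C−3) = 27.091/22.091 = 1.2263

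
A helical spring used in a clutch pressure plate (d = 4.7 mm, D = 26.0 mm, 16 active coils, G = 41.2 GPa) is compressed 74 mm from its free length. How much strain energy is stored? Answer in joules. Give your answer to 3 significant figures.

24.5 J

k = Gd⁴/(8D³N_a) = (41.2×10³)(4.7⁴)/(8·26.0³·16) = 8.9363 N/mm
U = ½kδ² = 0.5 × 8.9363 × 74² = 24468 N·mm = 24.468 J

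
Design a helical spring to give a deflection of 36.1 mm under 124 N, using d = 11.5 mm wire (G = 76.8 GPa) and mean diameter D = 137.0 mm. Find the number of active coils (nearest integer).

19

Required rate k = F/δ = 124/36.1 = 3.4349 N/mm
N_a = Gd⁴/(8D³k) = (76.8×10³ × 11.5⁴)/(8 × 137.0³ × 3.4349)
    = 1.34324e+09 / 7.06588e+07 = 19.01 → 19 coils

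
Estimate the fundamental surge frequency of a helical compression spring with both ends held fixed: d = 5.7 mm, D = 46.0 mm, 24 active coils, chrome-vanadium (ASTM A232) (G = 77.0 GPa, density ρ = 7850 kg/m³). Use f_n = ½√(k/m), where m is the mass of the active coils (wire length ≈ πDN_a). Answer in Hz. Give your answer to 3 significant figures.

k = Gd⁴/(8D³N_a) = (77.0×10³)(5.7⁴)/(8·46.0³·24) = 4.3493 N/mm = 4349.3 N/m
Wire length L = πDN_a = π·46.0·24 = 3468.3 mm
m = ρ·(πd²/4)·L = 7850 × 25.518×10⁻⁶ m² × 3.4683 m = 0.69475 kg
f_n = ½√(k/m) = 0.5·√(4349.3/0.69475) = 0.5·√(6260.2) = 39.561 Hz

39.6 Hz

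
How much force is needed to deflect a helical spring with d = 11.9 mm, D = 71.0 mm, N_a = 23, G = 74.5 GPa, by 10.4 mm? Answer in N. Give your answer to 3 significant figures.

236 N

k = Gd⁴/(8D³N_a) = (74.5×10³)(11.9⁴)/(8·71.0³·23) = 22.686 N/mm
F = k·δ = 22.686 × 10.4 = 235.93 N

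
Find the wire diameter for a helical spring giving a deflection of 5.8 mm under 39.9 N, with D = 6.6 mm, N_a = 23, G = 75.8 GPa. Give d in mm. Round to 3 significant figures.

1.48 mm

Required rate k = F/δ = 39.9/5.8 = 6.8793 N/mm
d = (8D³N_a·k / G)^(1/4) = (8·6.6³·23·6.8793 / (75.8×10³))^0.25
  = (4.8009)^0.25 = 1.4802 mm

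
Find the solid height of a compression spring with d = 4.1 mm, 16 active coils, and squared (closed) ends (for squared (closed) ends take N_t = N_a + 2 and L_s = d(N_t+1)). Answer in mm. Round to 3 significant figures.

77.9 mm

squared (closed) ends: N_t = N_a + 2 = 16 + 2 = 18
L_s = d·(N_t+1) = 4.1 × 19 = 77.9 mm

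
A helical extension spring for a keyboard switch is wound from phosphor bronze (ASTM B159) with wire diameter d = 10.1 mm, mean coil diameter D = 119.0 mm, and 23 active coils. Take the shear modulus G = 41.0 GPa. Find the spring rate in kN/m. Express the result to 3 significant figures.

1.38 kN/m

k = Gd⁴/(8D³N_a) = (41.0×10³ × 10.1⁴) / (8 × 119.0³ × 23)
  = 4.26648e+08 / 3.10069e+08 = 1.376 N/mm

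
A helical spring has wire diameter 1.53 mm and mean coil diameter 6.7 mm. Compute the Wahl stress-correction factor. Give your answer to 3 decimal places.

1.362

C = D/d = 6.7/1.53 = 4.3791
K_W = (4C−1)/(4C−4) + 0.615/C = 16.516/13.516 + 0.1404 = 1.3624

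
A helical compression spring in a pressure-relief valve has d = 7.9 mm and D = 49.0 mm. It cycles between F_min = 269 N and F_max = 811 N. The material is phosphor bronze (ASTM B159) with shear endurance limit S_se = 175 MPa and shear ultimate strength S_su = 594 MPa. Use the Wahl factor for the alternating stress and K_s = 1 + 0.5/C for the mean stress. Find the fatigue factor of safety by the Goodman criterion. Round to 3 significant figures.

C = D/d = 49.0/7.9 = 6.2025; K_W = (4C−1)/(4C−4)+0.615/C = 1.2433; K_s = 1+0.5/C = 1.0806
F_a = (F_max−F_min)/2 = 271 N; F_m = (F_max+F_min)/2 = 540 N
τ_a = K_W·8F_aD/(πd³) = 1.2433 × 68.584 = 85.272 MPa
τ_m = K_s·8F_mD/(πd³) = 1.0806 × 136.66 = 147.68 MPa
Goodman: 1/n_f = τ_a/S_se + τ_m/S_su = 85.272/175 + 147.68/594 = 0.48727 + 0.24862 = 0.73588
n_f = 1/0.73588 = 1.359

1.36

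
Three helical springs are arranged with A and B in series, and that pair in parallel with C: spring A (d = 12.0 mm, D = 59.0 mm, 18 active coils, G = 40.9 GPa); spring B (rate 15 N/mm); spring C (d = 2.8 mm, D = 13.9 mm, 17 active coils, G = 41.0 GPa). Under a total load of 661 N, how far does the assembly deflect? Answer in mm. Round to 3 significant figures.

39.5 mm

k_A = Gd⁴/(8D³N_a) = (40.9×10³)(12.0⁴)/(8·59.0³·18) = 28.677 N/mm
k_C = Gd⁴/(8D³N_a) = (41.0×10³)(2.8⁴)/(8·13.9³·17) = 6.8997 N/mm
Springs A,B series: k_AB = 1/(1/28.677+1/15) = 9.8485 N/mm; parallel with C: k_eq = 9.8485+6.8997 = 16.748 N/mm
δ = F/k_eq = 661/16.748 = 39.467 mm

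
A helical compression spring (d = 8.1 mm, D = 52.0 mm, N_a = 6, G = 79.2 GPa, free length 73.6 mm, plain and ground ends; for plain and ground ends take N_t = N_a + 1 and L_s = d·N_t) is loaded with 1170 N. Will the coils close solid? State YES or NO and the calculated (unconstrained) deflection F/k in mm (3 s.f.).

k = Gd⁴/(8D³N_a) = (79.2×10³)(8.1⁴)/(8·52.0³·6) = 50.514 N/mm
N_t = 7; L_s = 8.1·7 = 56.7 mm; δ_solid = L₀ − L_s = 73.6 − 56.7 = 16.9 mm
δ = F/k = 1170/50.514 = 23.162 mm
δ ≥ δ_solid → spring goes solid

YES, δ = 23.2 mm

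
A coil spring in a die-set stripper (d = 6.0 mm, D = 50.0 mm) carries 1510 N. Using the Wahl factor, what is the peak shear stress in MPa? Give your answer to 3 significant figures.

1050 MPa

Spring index C = D/d = 50.0/6.0 = 8.3333
K_W = (4C−1)/(4C−4) + 0.615/C = 32.333/29.333 + 0.0738 = 1.1761
τ₀ = 8FD/(πd³) = 8·1510·50.0/(π·6.0³) = 604000/678.58 = 890.09 MPa
τ_max = K·τ₀ = 1.1761 × 890.09 = 1046.8 MPa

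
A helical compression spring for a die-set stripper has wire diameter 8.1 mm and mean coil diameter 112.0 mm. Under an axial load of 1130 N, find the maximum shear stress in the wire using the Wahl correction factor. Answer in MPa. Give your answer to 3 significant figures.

669 MPa

Spring index C = D/d = 112.0/8.1 = 13.8272
K_W = (4C−1)/(4C−4) + 0.615/C = 54.309/51.309 + 0.0445 = 1.1029
τ₀ = 8FD/(πd³) = 8·1130·112.0/(π·8.1³) = 1.01248e+06/1669.6 = 606.43 MPa
τ_max = K·τ₀ = 1.1029 × 606.43 = 668.86 MPa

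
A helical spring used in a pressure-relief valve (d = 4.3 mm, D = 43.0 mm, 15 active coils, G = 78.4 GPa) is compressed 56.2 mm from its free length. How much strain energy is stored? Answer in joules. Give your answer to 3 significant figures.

4.44 J

k = Gd⁴/(8D³N_a) = (78.4×10³)(4.3⁴)/(8·43.0³·15) = 2.8093 N/mm
U = ½kδ² = 0.5 × 2.8093 × 56.2² = 4436.6 N·mm = 4.4366 J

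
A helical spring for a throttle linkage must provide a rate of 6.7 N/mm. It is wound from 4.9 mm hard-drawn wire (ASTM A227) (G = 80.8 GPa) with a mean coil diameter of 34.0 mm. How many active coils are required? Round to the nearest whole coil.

N_a = Gd⁴/(8D³k) = (80.8×10³ × 4.9⁴)/(8 × 34.0³ × 6.7)
    = 4.65796e+07 / 2.10669e+06 = 22.11 → 22 coils

22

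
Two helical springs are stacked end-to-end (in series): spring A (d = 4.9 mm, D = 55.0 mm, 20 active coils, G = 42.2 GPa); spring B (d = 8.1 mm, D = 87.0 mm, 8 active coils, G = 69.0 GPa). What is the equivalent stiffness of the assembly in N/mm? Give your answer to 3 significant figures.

k_A = Gd⁴/(8D³N_a) = (42.2×10³)(4.9⁴)/(8·55.0³·20) = 0.91388 N/mm
k_B = Gd⁴/(8D³N_a) = (69.0×10³)(8.1⁴)/(8·87.0³·8) = 7.0478 N/mm
Series: 1/k_eq = 1/0.91388 + 1/7.0478 = 1.2361; k_eq = 0.80898 N/mm

0.809 N/mm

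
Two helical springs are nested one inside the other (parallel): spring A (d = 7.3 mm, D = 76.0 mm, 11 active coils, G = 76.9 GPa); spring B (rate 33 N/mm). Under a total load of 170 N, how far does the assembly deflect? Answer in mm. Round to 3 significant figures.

k_A = Gd⁴/(8D³N_a) = (76.9×10³)(7.3⁴)/(8·76.0³·11) = 5.6532 N/mm
Parallel: k_eq = 5.6532 + 33 = 38.653 N/mm
δ = F/k_eq = 170/38.653 = 4.3981 mm

4.40 mm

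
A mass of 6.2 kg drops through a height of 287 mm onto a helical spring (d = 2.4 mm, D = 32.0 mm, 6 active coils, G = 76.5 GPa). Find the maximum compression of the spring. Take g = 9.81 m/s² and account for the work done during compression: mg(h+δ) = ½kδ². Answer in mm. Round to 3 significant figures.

k = Gd⁴/(8D³N_a) = (76.5×10³)(2.4⁴)/(8·32.0³·6) = 1.6137 N/mm
W = mg = 6.2 × 9.81 = 60.822 N
½kδ² − Wδ − Wh = 0 → δ = (W + √(W² + 2kWh))/k
δ = (60.822 + √(3699.3 + 56336.2))/1.6137 = (60.822 + 245.02)/1.6137 = 189.53 mm

190 mm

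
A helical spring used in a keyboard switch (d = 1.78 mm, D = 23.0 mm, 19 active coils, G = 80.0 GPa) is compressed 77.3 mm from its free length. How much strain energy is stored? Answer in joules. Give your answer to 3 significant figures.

1.30 J

k = Gd⁴/(8D³N_a) = (80.0×10³)(1.78⁴)/(8·23.0³·19) = 0.43425 N/mm
U = ½kδ² = 0.5 × 0.43425 × 77.3² = 1297.4 N·mm = 1.2974 J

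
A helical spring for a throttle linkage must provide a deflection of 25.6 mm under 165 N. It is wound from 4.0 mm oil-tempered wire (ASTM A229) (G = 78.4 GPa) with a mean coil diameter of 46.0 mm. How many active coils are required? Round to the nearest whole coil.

Required rate k = F/δ = 165/25.6 = 6.4453 N/mm
N_a = Gd⁴/(8D³k) = (78.4×10³ × 4.0⁴)/(8 × 46.0³ × 6.4453)
    = 2.00704e+07 / 5.01889e+06 = 3.999 → 4 coils

4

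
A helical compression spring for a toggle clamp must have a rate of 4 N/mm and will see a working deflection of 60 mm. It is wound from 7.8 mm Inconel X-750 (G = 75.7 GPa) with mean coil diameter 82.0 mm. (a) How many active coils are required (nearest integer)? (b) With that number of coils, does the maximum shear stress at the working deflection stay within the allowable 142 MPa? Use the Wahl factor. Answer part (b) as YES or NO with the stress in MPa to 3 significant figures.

(a) 16 coils; (b) YES, τ_max = 119 MPa

N_a = Gd⁴/(8D³k) = (75.7×10³)(7.8⁴)/(8·82.0³·4) = 15.88 → N_a = 16
Actual rate k = Gd⁴/(8D³·16) = 3.9703 N/mm
Working load F = kδ = 3.9703·60 = 238.22 N
C = 82.0/7.8 = 10.5128; K_W = (4C−1)/(4C−4)+0.615/C = 1.1373
τ_max = K_W·8FD/(πd³) = 1.1373·104.82 = 119.22 MPa
τ_max ≤ 142 MPa → acceptable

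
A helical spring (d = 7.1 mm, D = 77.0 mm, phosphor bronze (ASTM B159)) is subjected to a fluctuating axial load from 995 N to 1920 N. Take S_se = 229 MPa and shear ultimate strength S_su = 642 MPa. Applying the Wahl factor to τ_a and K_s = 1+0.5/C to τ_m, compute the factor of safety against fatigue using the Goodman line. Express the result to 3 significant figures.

0.391

C = D/d = 77.0/7.1 = 10.8451; K_W = (4C−1)/(4C−4)+0.615/C = 1.1329; K_s = 1+0.5/C = 1.0461
F_a = (F_max−F_min)/2 = 462.5 N; F_m = (F_max+F_min)/2 = 1457.5 N
τ_a = K_W·8F_aD/(πd³) = 1.1329 × 253.38 = 287.05 MPa
τ_m = K_s·8F_mD/(πd³) = 1.0461 × 798.48 = 835.29 MPa
Goodman: 1/n_f = τ_a/S_se + τ_m/S_su = 287.05/229 + 835.29/642 = 1.25348 + 1.30108 = 2.5546
n_f = 1/2.5546 = 0.3915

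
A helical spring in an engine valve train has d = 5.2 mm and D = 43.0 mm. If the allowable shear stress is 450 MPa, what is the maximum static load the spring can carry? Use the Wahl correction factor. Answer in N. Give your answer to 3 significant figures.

491 N

C = D/d = 43.0/5.2 = 8.2692
K_W = (4C−1)/(4C−4) + 0.615/C = 32.077/29.077 + 0.0744 = 1.1775
τ_max = K·8FD/(πd³) → F_max = τ_allow·πd³/(8DK)
F_max = 450·π·5.2³/(8·43.0·1.1775) = 1.9878e+05/405.08 = 490.72 N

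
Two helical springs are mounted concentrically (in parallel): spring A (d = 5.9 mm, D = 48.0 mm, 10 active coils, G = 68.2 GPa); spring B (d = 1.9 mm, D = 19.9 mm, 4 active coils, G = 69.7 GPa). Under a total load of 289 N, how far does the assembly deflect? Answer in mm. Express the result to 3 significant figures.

k_A = Gd⁴/(8D³N_a) = (68.2×10³)(5.9⁴)/(8·48.0³·10) = 9.3407 N/mm
k_B = Gd⁴/(8D³N_a) = (69.7×10³)(1.9⁴)/(8·19.9³·4) = 3.602 N/mm
Parallel: k_eq = 9.3407 + 3.602 = 12.943 N/mm
δ = F/k_eq = 289/12.943 = 22.329 mm

22.3 mm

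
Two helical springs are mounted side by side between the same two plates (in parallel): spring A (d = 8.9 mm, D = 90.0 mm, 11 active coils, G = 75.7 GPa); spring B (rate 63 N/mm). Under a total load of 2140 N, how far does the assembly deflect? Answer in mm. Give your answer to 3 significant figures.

k_A = Gd⁴/(8D³N_a) = (75.7×10³)(8.9⁴)/(8·90.0³·11) = 7.4036 N/mm
Parallel: k_eq = 7.4036 + 63 = 70.404 N/mm
δ = F/k_eq = 2140/70.404 = 30.396 mm

30.4 mm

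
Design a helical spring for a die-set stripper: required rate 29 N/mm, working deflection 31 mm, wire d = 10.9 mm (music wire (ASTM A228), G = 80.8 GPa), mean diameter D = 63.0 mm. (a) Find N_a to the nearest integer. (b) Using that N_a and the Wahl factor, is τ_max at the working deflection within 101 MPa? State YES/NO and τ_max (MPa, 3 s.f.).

(a) 20 coils; (b) NO, τ_max = 138 MPa

N_a = Gd⁴/(8D³k) = (80.8×10³)(10.9⁴)/(8·63.0³·29) = 19.66 → N_a = 20
Actual rate k = Gd⁴/(8D³·20) = 28.509 N/mm
Working load F = kδ = 28.509·31 = 883.77 N
C = 63.0/10.9 = 5.7798; K_W = (4C−1)/(4C−4)+0.615/C = 1.2633
τ_max = K_W·8FD/(πd³) = 1.2633·109.48 = 138.31 MPa
τ_max > 101 MPa → exceeds allowable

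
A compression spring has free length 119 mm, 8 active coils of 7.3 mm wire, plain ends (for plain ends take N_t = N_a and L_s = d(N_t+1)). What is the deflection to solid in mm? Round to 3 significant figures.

53.3 mm

N_t = 8; L_s = 7.3·9 = 65.7 mm
δ_solid = L₀ − L_s = 119 − 65.7 = 53.3 mm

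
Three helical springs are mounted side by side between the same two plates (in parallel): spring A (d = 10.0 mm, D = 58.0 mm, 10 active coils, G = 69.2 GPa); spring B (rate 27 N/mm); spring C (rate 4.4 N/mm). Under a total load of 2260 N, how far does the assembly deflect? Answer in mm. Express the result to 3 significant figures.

k_A = Gd⁴/(8D³N_a) = (69.2×10³)(10.0⁴)/(8·58.0³·10) = 44.334 N/mm
Parallel: k_eq = 44.334 + 27 + 4.4 = 75.734 N/mm
δ = F/k_eq = 2260/75.734 = 29.841 mm

29.8 mm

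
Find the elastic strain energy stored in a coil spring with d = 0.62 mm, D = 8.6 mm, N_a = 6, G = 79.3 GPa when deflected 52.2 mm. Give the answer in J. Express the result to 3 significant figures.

0.523 J

k = Gd⁴/(8D³N_a) = (79.3×10³)(0.62⁴)/(8·8.6³·6) = 0.3838 N/mm
U = ½kδ² = 0.5 × 0.3838 × 52.2² = 522.89 N·mm = 0.52289 J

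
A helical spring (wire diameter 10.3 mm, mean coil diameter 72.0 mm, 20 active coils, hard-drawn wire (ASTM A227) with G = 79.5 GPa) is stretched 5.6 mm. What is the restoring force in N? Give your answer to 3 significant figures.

83.9 N

k = Gd⁴/(8D³N_a) = (79.5×10³)(10.3⁴)/(8·72.0³·20) = 14.983 N/mm
F = k·δ = 14.983 × 5.6 = 83.905 N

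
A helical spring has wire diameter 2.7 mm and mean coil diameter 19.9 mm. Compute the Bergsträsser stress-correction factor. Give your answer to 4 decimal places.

1.1888

C = D/d = 19.9/2.7 = 7.3704
K_B = (4C+2)/(4C−3) = 31.481/26.481 = 1.1888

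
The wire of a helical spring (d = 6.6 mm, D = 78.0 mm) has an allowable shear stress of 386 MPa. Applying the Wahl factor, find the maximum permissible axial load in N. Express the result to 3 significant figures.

C = D/d = 78.0/6.6 = 11.8182
K_W = (4C−1)/(4C−4) + 0.615/C = 46.273/43.273 + 0.0520 = 1.1214
τ_max = K·8FD/(πd³) → F_max = τ_allow·πd³/(8DK)
F_max = 386·π·6.6³/(8·78.0·1.1214) = 3.4863e+05/699.73 = 498.24 N

498 N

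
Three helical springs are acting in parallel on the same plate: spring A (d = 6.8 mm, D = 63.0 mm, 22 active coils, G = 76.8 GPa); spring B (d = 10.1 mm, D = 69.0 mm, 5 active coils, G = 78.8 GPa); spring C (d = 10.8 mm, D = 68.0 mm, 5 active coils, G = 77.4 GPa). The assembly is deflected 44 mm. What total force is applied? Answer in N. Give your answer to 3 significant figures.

6590 N

k_A = Gd⁴/(8D³N_a) = (76.8×10³)(6.8⁴)/(8·63.0³·22) = 3.7313 N/mm
k_B = Gd⁴/(8D³N_a) = (78.8×10³)(10.1⁴)/(8·69.0³·5) = 62.403 N/mm
k_C = Gd⁴/(8D³N_a) = (77.4×10³)(10.8⁴)/(8·68.0³·5) = 83.724 N/mm
Parallel: k_eq = 3.7313 + 62.403 + 83.724 = 149.86 N/mm
F = k_eq·δ = 149.86·44 = 6593.8 N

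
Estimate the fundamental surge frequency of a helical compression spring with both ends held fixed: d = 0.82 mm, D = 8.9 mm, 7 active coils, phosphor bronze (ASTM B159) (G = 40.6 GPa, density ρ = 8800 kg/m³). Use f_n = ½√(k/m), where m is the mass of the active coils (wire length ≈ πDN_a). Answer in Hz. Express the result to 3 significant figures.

k = Gd⁴/(8D³N_a) = (40.6×10³)(0.82⁴)/(8·8.9³·7) = 0.46497 N/mm = 464.97 N/m
Wire length L = πDN_a = π·8.9·7 = 195.72 mm
m = ρ·(πd²/4)·L = 8800 × 0.5281×10⁻⁶ m² × 0.19572 m = 0.00090957 kg
f_n = ½√(k/m) = 0.5·√(464.97/0.00090957) = 0.5·√(5.1119e+05) = 357.49 Hz

357 Hz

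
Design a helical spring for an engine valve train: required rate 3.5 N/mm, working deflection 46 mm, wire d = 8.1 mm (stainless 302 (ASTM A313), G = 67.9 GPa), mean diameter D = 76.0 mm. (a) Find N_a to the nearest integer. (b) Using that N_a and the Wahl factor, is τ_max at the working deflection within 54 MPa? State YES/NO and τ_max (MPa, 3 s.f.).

(a) 24 coils; (b) NO, τ_max = 67.1 MPa

N_a = Gd⁴/(8D³k) = (67.9×10³)(8.1⁴)/(8·76.0³·3.5) = 23.78 → N_a = 24
Actual rate k = Gd⁴/(8D³·24) = 3.4679 N/mm
Working load F = kδ = 3.4679·46 = 159.52 N
C = 76.0/8.1 = 9.3827; K_W = (4C−1)/(4C−4)+0.615/C = 1.1550
τ_max = K_W·8FD/(πd³) = 1.1550·58.093 = 67.098 MPa
τ_max > 54 MPa → exceeds allowable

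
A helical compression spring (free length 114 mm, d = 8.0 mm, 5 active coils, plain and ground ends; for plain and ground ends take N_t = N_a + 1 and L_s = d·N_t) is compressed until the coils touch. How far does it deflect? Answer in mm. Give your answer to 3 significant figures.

66.0 mm

N_t = 6; L_s = 8.0·6 = 48 mm
δ_solid = L₀ − L_s = 114 − 48 = 66 mm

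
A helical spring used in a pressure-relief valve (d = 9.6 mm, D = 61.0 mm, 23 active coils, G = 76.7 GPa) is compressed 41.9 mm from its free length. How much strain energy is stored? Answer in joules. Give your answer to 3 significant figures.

13.7 J

k = Gd⁴/(8D³N_a) = (76.7×10³)(9.6⁴)/(8·61.0³·23) = 15.598 N/mm
U = ½kδ² = 0.5 × 15.598 × 41.9² = 13692 N·mm = 13.692 J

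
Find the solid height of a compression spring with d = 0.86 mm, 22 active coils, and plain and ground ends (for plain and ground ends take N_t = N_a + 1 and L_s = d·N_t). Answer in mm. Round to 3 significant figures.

19.8 mm

plain and ground ends: N_t = N_a + 1 = 22 + 1 = 23
L_s = d·N_t = 0.86 × 23 = 19.78 mm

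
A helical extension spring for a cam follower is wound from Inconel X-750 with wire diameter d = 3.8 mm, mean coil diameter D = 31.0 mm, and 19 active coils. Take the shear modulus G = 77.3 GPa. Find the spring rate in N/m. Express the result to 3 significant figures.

k = Gd⁴/(8D³N_a) = (77.3×10³ × 3.8⁴) / (8 × 31.0³ × 19)
  = 1.61181e+07 / 4.52823e+06 = 3.5595 N/mm = 3559.5 N/m

3560 N/m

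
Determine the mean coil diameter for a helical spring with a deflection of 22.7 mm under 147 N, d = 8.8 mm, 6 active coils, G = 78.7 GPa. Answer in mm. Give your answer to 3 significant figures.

Required rate k = F/δ = 147/22.7 = 6.4758 N/mm
D = (Gd⁴/(8N_a·k))^(1/3) = (78.7×10³·8.8⁴/(8·6·6.4758))^(1/3)
  = (1.51835e+06)^(1/3) = 114.9364 mm

115 mm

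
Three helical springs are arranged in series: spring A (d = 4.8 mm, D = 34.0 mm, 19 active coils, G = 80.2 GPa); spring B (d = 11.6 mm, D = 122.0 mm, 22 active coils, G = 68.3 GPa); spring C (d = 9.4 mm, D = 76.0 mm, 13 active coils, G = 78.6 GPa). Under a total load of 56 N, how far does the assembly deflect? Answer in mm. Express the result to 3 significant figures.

26.5 mm

k_A = Gd⁴/(8D³N_a) = (80.2×10³)(4.8⁴)/(8·34.0³·19) = 7.1262 N/mm
k_B = Gd⁴/(8D³N_a) = (68.3×10³)(11.6⁴)/(8·122.0³·22) = 3.8696 N/mm
k_C = Gd⁴/(8D³N_a) = (78.6×10³)(9.4⁴)/(8·76.0³·13) = 13.442 N/mm
Series: 1/k_eq = 1/7.1262 + 1/3.8696 + 1/13.442 = 0.47315; k_eq = 2.1135 N/mm
δ = F/k_eq = 56/2.1135 = 26.496 mm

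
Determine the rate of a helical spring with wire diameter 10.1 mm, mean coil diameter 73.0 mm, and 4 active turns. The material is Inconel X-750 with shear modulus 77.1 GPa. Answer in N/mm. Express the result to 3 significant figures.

64.4 N/mm

k = Gd⁴/(8D³N_a) = (77.1×10³ × 10.1⁴) / (8 × 73.0³ × 4)
  = 8.02306e+08 / 1.24485e+07 = 64.45 N/mm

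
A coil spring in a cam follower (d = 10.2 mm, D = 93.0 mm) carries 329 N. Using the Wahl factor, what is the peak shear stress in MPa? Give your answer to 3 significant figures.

85.2 MPa

Spring index C = D/d = 93.0/10.2 = 9.1176
K_W = (4C−1)/(4C−4) + 0.615/C = 35.471/32.471 + 0.0675 = 1.1598
τ₀ = 8FD/(πd³) = 8·329·93.0/(π·10.2³) = 244776/3333.9 = 73.421 MPa
τ_max = K·τ₀ = 1.1598 × 73.421 = 85.156 MPa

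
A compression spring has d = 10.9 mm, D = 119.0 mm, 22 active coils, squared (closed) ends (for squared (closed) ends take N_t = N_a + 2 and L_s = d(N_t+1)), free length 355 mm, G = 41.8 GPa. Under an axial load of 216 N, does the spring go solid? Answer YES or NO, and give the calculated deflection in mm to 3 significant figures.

YES, δ = 109 mm

k = Gd⁴/(8D³N_a) = (41.8×10³)(10.9⁴)/(8·119.0³·22) = 1.9894 N/mm
N_t = 24; L_s = 10.9·25 = 272.5 mm; δ_solid = L₀ − L_s = 355 − 272.5 = 82.5 mm
δ = F/k = 216/1.9894 = 108.57 mm
δ ≥ δ_solid → spring goes solid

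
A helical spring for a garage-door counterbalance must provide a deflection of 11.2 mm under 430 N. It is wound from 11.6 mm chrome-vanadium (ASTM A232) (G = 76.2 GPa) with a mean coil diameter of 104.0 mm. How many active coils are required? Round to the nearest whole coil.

Required rate k = F/δ = 430/11.2 = 38.393 N/mm
N_a = Gd⁴/(8D³k) = (76.2×10³ × 11.6⁴)/(8 × 104.0³ × 38.393)
    = 1.37971e+09 / 3.45494e+08 = 3.993 → 4 coils

4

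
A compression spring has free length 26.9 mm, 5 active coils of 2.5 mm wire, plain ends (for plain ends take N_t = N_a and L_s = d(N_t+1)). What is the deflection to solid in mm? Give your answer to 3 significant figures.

11.9 mm

N_t = 5; L_s = 2.5·6 = 15 mm
δ_solid = L₀ − L_s = 26.9 − 15 = 11.9 mm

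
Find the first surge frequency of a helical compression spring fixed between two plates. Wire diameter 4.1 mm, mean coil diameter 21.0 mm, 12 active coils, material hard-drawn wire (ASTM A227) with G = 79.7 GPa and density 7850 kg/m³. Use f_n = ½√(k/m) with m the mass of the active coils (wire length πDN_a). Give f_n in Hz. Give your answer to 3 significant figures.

278 Hz

k = Gd⁴/(8D³N_a) = (79.7×10³)(4.1⁴)/(8·21.0³·12) = 25.332 N/mm = 25332 N/m
Wire length L = πDN_a = π·21.0·12 = 791.68 mm
m = ρ·(πd²/4)·L = 7850 × 13.203×10⁻⁶ m² × 0.79168 m = 0.08205 kg
f_n = ½√(k/m) = 0.5·√(25332/0.08205) = 0.5·√(3.0874e+05) = 277.82 Hz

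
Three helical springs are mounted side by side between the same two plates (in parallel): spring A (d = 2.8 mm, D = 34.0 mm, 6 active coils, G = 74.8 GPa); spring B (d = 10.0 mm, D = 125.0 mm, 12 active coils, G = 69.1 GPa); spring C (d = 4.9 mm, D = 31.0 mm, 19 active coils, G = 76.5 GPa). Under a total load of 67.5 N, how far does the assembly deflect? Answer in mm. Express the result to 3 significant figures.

4.26 mm

k_A = Gd⁴/(8D³N_a) = (74.8×10³)(2.8⁴)/(8·34.0³·6) = 2.437 N/mm
k_B = Gd⁴/(8D³N_a) = (69.1×10³)(10.0⁴)/(8·125.0³·12) = 3.6853 N/mm
k_C = Gd⁴/(8D³N_a) = (76.5×10³)(4.9⁴)/(8·31.0³·19) = 9.7391 N/mm
Parallel: k_eq = 2.437 + 3.6853 + 9.7391 = 15.861 N/mm
δ = F/k_eq = 67.5/15.861 = 4.2556 mm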